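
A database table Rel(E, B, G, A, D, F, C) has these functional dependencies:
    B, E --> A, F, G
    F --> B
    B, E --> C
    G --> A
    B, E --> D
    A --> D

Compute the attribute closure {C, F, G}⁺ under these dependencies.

{A, B, C, D, F, G}

Start with {C, F, G}.
F --> B applies; add {B} → now {B, C, F, G}.
G --> A applies; add {A} → now {A, B, C, F, G}.
A --> D applies; add {D} → now {A, B, C, D, F, G}.
No further FD applies.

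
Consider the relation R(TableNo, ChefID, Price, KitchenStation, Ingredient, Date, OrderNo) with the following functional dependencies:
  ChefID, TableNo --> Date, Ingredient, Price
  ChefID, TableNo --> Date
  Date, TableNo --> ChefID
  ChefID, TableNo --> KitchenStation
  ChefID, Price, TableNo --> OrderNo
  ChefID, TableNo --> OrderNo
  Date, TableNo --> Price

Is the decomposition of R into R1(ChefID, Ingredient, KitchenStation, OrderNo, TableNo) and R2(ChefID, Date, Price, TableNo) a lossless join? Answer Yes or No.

Yes

The shared attributes are {ChefID, TableNo} and {ChefID, TableNo}⁺ = {ChefID, Date, Ingredient, KitchenStation, OrderNo, Price, TableNo}.
This includes all of R1, so the common attributes are a superkey of R1 — the join is lossless.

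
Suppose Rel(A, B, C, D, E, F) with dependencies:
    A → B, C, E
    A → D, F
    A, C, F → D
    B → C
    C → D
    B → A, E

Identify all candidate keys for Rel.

{A}, {B}

Closure of {A} is {A, B, C, D, E, F}, the whole schema; {A} is a candidate key.
Closure of {B} is {A, B, C, D, E, F}, the whole schema; {B} is a candidate key.
These are minimal and exhaustive — every other superkey contains one of them.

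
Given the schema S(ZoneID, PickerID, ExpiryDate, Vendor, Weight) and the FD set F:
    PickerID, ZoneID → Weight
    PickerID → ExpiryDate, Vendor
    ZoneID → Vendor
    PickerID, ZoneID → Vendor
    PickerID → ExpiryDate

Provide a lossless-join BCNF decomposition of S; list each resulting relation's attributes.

Candidate key of the original relation: {PickerID, ZoneID}.
In {ExpiryDate, PickerID, Vendor, Weight, ZoneID}, {PickerID} is not a superkey ({PickerID}⁺ restricted to this set is {ExpiryDate, PickerID, Vendor}), so split on PickerID → ExpiryDate, Vendor into {ExpiryDate, PickerID, Vendor} and {PickerID, Weight, ZoneID}.
{ExpiryDate, PickerID, Vendor} has no BCNF violation.
{PickerID, Weight, ZoneID} has no BCNF violation.

{ExpiryDate, PickerID, Vendor}; {PickerID, Weight, ZoneID}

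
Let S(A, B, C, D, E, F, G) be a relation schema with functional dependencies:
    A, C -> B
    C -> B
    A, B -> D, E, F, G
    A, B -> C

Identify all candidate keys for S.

{A, B}, {A, C}

No FD produces {A}, so it must be in every candidate key.
{A, B}⁺ = {A, B, C, D, E, F, G}, which is every attribute, so {A, B} is a candidate key.
{A, C}⁺ = {A, B, C, D, E, F, G}, which is every attribute, so {A, C} is a candidate key.
These are minimal and exhaustive — every other superkey contains one of them.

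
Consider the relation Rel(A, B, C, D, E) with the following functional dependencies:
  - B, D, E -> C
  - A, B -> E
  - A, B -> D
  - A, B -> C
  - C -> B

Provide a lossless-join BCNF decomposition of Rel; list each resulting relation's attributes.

{A, B, D, E}; {B, C}; {C, D, E}

Candidate keys of the original relation: {A, B}, {A, C}.
{A, B, C, D, E}: {B, D, E} determines {B, C, D, E} here but is not a superkey — split on B, D, E -> C, giving {B, C, D, E} and {A, B, D, E}.
{B, C, D, E}: {C} determines {B, C} here but is not a superkey — split on C -> B, giving {B, C} and {C, D, E}.
{B, C}: every determinant is a superkey — BCNF.
{C, D, E}: every determinant is a superkey — BCNF.
{A, B, D, E}: every determinant is a superkey — BCNF.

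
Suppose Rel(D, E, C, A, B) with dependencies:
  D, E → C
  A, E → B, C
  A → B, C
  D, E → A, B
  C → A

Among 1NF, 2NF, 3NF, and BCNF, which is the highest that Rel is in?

2NF

Candidate key: {D, E}. Prime attributes: {D, E}.
For A, E → B, C we have {A, E}⁺ = {A, B, C, E}; {A, E} is not a superkey, so BCNF fails.
A, E → B, C has non-prime {B, C} on the right and a non-superkey on the left, so 3NF fails.
Checking every proper subset of each key, none determines a non-prime attribute — 2NF is satisfied.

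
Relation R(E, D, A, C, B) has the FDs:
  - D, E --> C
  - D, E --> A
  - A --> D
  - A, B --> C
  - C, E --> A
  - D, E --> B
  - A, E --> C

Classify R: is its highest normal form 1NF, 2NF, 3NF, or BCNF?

3NF

Candidate keys: {A, E}, {C, E}, {D, E}. Prime attributes: {A, C, D, E}.
A --> D: {A}⁺ = {A, D}, which is not all of the attributes, so the left side is not a superkey — BCNF is violated.
Its right-hand attributes {D} are all prime, as are those of every other non-superkey FD — the relation is in 3NF.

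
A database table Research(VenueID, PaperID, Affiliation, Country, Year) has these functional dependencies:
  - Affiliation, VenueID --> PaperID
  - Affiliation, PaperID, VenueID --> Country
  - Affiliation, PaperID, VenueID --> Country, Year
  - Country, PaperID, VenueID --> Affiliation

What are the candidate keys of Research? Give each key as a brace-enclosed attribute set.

No FD produces {VenueID}, so it must be in every candidate key.
{Affiliation, VenueID}⁺ = {Affiliation, Country, PaperID, VenueID, Year} — all of the relation — so {Affiliation, VenueID} is a candidate key.
{Country, PaperID, VenueID}⁺ = {Affiliation, Country, PaperID, VenueID, Year} — all of the relation — so {Country, PaperID, VenueID} is a candidate key.
No proper subset of any of these is a key, and no other minimal superkey exists.

{Affiliation, VenueID}, {Country, PaperID, VenueID}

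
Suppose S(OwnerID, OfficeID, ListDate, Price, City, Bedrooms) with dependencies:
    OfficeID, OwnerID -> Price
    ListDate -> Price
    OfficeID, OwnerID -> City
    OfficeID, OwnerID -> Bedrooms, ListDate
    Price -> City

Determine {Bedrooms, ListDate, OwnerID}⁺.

Start with {Bedrooms, ListDate, OwnerID}.
ListDate -> Price applies; add {Price} → now {Bedrooms, ListDate, OwnerID, Price}.
Price -> City applies; add {City} → now {Bedrooms, City, ListDate, OwnerID, Price}.
No further FD applies.

{Bedrooms, City, ListDate, OwnerID, Price}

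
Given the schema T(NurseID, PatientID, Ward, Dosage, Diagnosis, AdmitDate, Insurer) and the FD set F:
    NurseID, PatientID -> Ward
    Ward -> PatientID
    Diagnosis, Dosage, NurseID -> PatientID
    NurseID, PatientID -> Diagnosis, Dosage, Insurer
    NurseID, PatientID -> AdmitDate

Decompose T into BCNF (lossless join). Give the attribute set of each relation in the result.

Candidate keys of the original relation: {Diagnosis, Dosage, NurseID}, {NurseID, PatientID}, {NurseID, Ward}.
In {AdmitDate, Diagnosis, Dosage, Insurer, NurseID, PatientID, Ward}, {Ward} is not a superkey ({Ward}⁺ restricted to this set is {PatientID, Ward}), so split on Ward -> PatientID into {PatientID, Ward} and {AdmitDate, Diagnosis, Dosage, Insurer, NurseID, Ward}.
{PatientID, Ward} has no BCNF violation.
{AdmitDate, Diagnosis, Dosage, Insurer, NurseID, Ward} has no BCNF violation.

{AdmitDate, Diagnosis, Dosage, Insurer, NurseID, Ward}; {PatientID, Ward}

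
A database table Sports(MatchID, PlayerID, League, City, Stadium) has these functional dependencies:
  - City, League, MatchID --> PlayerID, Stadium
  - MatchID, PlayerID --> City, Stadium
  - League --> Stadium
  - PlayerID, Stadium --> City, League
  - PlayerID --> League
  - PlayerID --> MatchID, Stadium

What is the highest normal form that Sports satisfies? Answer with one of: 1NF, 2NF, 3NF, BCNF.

1NF

Candidate keys: {City, League, MatchID}, {PlayerID}. Prime attributes: {City, League, MatchID, PlayerID}.
For League --> Stadium we have {League}⁺ = {League, Stadium}; {League} is not a superkey, so BCNF fails.
Because {Stadium} is non-prime and the left side of League --> Stadium is not a superkey, the relation is not in 3NF.
Since {League} ⊂ {City, League, MatchID} and {League}⁺ ⊇ {Stadium} with {Stadium} non-prime, there is a partial dependency; 2NF fails.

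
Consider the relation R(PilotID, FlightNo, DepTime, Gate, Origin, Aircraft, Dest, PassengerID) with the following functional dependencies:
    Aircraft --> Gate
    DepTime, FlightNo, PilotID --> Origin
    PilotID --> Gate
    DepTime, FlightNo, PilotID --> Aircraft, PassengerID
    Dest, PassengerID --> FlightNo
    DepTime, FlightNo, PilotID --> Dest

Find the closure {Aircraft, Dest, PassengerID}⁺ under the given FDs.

{Aircraft, Dest, FlightNo, Gate, PassengerID}

Start with {Aircraft, Dest, PassengerID}.
Aircraft --> Gate applies; add {Gate} → now {Aircraft, Dest, Gate, PassengerID}.
Dest, PassengerID --> FlightNo applies; add {FlightNo} → now {Aircraft, Dest, FlightNo, Gate, PassengerID}.
No further FD applies.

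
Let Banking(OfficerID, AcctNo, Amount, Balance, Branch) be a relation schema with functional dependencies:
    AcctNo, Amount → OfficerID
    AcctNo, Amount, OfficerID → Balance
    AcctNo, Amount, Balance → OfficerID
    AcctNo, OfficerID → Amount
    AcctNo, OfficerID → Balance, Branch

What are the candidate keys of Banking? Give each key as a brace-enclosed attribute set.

{AcctNo} never appears on the right of any FD, so every key must include it.
{AcctNo, Amount}⁺ = {AcctNo, Amount, Balance, Branch, OfficerID} — all of the relation — so {AcctNo, Amount} is a candidate key.
{AcctNo, OfficerID}⁺ = {AcctNo, Amount, Balance, Branch, OfficerID} — all of the relation — so {AcctNo, OfficerID} is a candidate key.
These are minimal and exhaustive — every other superkey contains one of them.

{AcctNo, Amount}, {AcctNo, OfficerID}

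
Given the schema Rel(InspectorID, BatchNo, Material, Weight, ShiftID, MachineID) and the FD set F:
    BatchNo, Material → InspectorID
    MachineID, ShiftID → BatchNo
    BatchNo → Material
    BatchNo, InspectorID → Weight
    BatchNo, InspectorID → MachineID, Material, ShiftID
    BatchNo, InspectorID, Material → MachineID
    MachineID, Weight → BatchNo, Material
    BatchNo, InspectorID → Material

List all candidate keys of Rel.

{BatchNo}, {MachineID, ShiftID}, {MachineID, Weight}

{BatchNo}⁺ = {BatchNo, InspectorID, MachineID, Material, ShiftID, Weight} — all of the relation — so {BatchNo} is a candidate key.
{MachineID, ShiftID}⁺ = {BatchNo, InspectorID, MachineID, Material, ShiftID, Weight} — all of the relation — so {MachineID, ShiftID} is a candidate key.
{MachineID, Weight}⁺ = {BatchNo, InspectorID, MachineID, Material, ShiftID, Weight} — all of the relation — so {MachineID, Weight} is a candidate key.
These are minimal and exhaustive — every other superkey contains one of them.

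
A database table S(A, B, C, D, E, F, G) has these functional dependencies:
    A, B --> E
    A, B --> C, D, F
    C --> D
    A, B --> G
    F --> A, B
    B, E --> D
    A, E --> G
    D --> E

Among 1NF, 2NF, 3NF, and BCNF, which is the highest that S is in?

Candidate keys: {A, B}, {F}. Prime attributes: {A, B, F}.
C --> D: {C}⁺ = {C, D, E}, which is not all of the attributes, so the left side is not a superkey — BCNF is violated.
C --> D has non-prime {D} on the right and a non-superkey on the left, so 3NF fails.
No proper subset of a key has a non-prime attribute in its closure, so there is no partial dependency; 2NF holds.

2NF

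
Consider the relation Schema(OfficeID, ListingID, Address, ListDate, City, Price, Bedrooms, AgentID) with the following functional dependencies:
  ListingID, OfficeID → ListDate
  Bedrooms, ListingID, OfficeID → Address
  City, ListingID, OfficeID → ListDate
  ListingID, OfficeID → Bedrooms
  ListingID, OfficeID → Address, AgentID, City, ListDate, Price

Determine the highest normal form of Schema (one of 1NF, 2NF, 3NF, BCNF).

Candidate key: {ListingID, OfficeID}. Prime attributes: {ListingID, OfficeID}.
The left-hand side of every FD is a superkey, so BCNF is satisfied.

BCNF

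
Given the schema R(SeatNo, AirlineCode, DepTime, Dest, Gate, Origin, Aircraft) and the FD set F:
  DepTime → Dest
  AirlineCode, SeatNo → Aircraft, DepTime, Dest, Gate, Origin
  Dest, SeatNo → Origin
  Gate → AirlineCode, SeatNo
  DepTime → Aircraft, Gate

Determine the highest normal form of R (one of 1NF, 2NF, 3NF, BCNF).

2NF

Candidate keys: {AirlineCode, SeatNo}, {DepTime}, {Gate}. Prime attributes: {AirlineCode, DepTime, Gate, SeatNo}.
Dest, SeatNo → Origin: {Dest, SeatNo}⁺ = {Dest, Origin, SeatNo}, which is not all of the attributes, so the left side is not a superkey — BCNF is violated.
Dest, SeatNo → Origin determines the non-prime attribute {Origin} from a non-superkey — 3NF is violated.
No proper subset of a key has a non-prime attribute in its closure, so there is no partial dependency; 2NF holds.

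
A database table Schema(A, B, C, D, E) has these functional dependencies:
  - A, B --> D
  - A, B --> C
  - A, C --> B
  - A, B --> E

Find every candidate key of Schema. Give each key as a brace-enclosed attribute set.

{A} never appears on the right of any FD, so every key must include it.
{A, B} is a candidate key since {A, B}⁺ = {A, B, C, D, E} covers every attribute.
{A, C} is a candidate key since {A, C}⁺ = {A, B, C, D, E} covers every attribute.
No proper subset of any of these is a key, and no other minimal superkey exists.

{A, B}, {A, C}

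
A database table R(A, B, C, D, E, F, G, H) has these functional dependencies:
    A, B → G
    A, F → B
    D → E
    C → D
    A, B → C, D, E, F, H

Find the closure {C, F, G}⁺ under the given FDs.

Start with {C, F, G}.
C → D applies; add {D} → now {C, D, F, G}.
D → E applies; add {E} → now {C, D, E, F, G}.
No further FD applies.

{C, D, E, F, G}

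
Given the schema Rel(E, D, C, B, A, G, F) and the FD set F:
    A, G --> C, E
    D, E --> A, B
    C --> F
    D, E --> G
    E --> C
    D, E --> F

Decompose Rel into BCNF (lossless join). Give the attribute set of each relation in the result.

{A, B, D, G}; {A, E, G}; {C, E}; {C, F}

Candidate keys of the original relation: {A, D, G}, {D, E}.
{A, B, C, D, E, F, G}: {A, G} determines {A, C, E, F, G} here but is not a superkey — split on A, G --> C, E, F, giving {A, C, E, F, G} and {A, B, D, G}.
{A, C, E, F, G}: {C} determines {C, F} here but is not a superkey — split on C --> F, giving {C, F} and {A, C, E, G}.
{C, F} is in BCNF.
{A, C, E, G}: {E} determines {C, E} here but is not a superkey — split on E --> C, giving {C, E} and {A, E, G}.
{C, E} is in BCNF.
{A, E, G} is in BCNF.
{A, B, D, G} is in BCNF.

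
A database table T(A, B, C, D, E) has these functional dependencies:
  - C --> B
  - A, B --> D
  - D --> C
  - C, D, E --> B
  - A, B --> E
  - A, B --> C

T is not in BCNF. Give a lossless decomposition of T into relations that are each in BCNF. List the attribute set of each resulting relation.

{A, D, E}; {B, C}; {C, D}

Candidate keys of the original relation: {A, B}, {A, C}, {A, D}.
Within {A, B, C, D, E}: {C}⁺ ∩ {A, B, C, D, E} = {B, C}, not the whole set, so C --> B violates BCNF; decompose into {B, C} and {A, C, D, E}.
{B, C}: every determinant is a superkey — BCNF.
Within {A, C, D, E}: {D}⁺ ∩ {A, C, D, E} = {C, D}, not the whole set, so D --> C violates BCNF; decompose into {C, D} and {A, D, E}.
{C, D}: every determinant is a superkey — BCNF.
{A, D, E}: every determinant is a superkey — BCNF.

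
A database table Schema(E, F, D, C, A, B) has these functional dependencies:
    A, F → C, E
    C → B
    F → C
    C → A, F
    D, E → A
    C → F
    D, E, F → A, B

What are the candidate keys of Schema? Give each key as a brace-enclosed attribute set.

{C, D}, {D, F}

No FD produces {D}, so it must be in every candidate key.
Closure of {C, D} is {A, B, C, D, E, F}, the whole schema; {C, D} is a candidate key.
Closure of {D, F} is {A, B, C, D, E, F}, the whole schema; {D, F} is a candidate key.
These are minimal and exhaustive — every other superkey contains one of them.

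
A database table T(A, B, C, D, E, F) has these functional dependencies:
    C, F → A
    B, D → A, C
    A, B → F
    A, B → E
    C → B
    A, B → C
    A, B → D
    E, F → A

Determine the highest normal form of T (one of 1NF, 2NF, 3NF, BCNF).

3NF

Candidate keys: {A, B}, {A, C}, {B, D}, {B, E, F}, {C, D}, {C, F}. Prime attributes: {A, B, C, D, E, F}.
For C → B we have {C}⁺ = {B, C}; {C} is not a superkey, so BCNF fails.
But every attribute on its right side ({B}) is prime, and the same holds for every other non-superkey FD, so 3NF still holds.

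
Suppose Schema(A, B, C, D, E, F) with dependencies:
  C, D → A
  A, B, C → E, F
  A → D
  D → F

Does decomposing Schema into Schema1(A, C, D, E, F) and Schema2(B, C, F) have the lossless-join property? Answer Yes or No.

Common attributes: {C, F}; their closure is {C, F}.
Neither Schema1 nor Schema2 is contained in that closure, so the decomposition is lossy.

No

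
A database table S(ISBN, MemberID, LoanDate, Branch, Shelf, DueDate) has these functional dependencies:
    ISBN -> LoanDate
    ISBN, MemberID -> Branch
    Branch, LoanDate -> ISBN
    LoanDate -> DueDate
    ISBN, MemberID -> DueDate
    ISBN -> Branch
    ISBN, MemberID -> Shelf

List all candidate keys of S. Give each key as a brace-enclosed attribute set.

{Branch, LoanDate, MemberID}, {ISBN, MemberID}

Attributes never on any right-hand side: {MemberID} — every candidate key must contain it.
{ISBN, MemberID}⁺ = {Branch, DueDate, ISBN, LoanDate, MemberID, Shelf}, which is every attribute, so {ISBN, MemberID} is a candidate key.
{Branch, LoanDate, MemberID}⁺ = {Branch, DueDate, ISBN, LoanDate, MemberID, Shelf}, which is every attribute, so {Branch, LoanDate, MemberID} is a candidate key.
These are minimal and exhaustive — every other superkey contains one of them.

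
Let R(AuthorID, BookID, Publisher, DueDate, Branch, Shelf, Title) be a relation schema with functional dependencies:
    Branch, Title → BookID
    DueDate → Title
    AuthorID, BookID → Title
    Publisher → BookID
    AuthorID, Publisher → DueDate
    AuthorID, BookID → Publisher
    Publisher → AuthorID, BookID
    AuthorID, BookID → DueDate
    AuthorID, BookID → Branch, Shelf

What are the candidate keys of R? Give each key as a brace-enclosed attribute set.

{Publisher}⁺ = {AuthorID, BookID, Branch, DueDate, Publisher, Shelf, Title} — all of the relation — so {Publisher} is a candidate key.
{AuthorID, BookID}⁺ = {AuthorID, BookID, Branch, DueDate, Publisher, Shelf, Title} — all of the relation — so {AuthorID, BookID} is a candidate key.
{AuthorID, Branch, DueDate}⁺ = {AuthorID, BookID, Branch, DueDate, Publisher, Shelf, Title} — all of the relation — so {AuthorID, Branch, DueDate} is a candidate key.
{AuthorID, Branch, Title}⁺ = {AuthorID, BookID, Branch, DueDate, Publisher, Shelf, Title} — all of the relation — so {AuthorID, Branch, Title} is a candidate key.
No proper subset of any of these is a key, and no other minimal superkey exists.

{AuthorID, BookID}, {AuthorID, Branch, DueDate}, {AuthorID, Branch, Title}, {Publisher}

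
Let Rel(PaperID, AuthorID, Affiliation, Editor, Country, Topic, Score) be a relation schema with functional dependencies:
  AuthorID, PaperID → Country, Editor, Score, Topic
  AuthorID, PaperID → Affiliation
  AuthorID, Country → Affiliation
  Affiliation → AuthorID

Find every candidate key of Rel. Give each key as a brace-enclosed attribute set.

{Affiliation, PaperID}, {AuthorID, PaperID}

No FD produces {PaperID}, so it must be in every candidate key.
{Affiliation, PaperID}⁺ = {Affiliation, AuthorID, Country, Editor, PaperID, Score, Topic}, which is every attribute, so {Affiliation, PaperID} is a candidate key.
{AuthorID, PaperID}⁺ = {Affiliation, AuthorID, Country, Editor, PaperID, Score, Topic}, which is every attribute, so {AuthorID, PaperID} is a candidate key.
These are minimal and exhaustive — every other superkey contains one of them.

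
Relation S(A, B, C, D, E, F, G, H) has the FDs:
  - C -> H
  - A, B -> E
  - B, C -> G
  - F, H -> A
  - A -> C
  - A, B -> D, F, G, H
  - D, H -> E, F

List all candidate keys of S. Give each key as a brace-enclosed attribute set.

Attributes never on any right-hand side: {B} — every candidate key must contain it.
{A, B}⁺ = {A, B, C, D, E, F, G, H}, which is every attribute, so {A, B} is a candidate key.
{B, C, D}⁺ = {A, B, C, D, E, F, G, H}, which is every attribute, so {B, C, D} is a candidate key.
{B, C, F}⁺ = {A, B, C, D, E, F, G, H}, which is every attribute, so {B, C, F} is a candidate key.
{B, D, H}⁺ = {A, B, C, D, E, F, G, H}, which is every attribute, so {B, D, H} is a candidate key.
{B, F, H}⁺ = {A, B, C, D, E, F, G, H}, which is every attribute, so {B, F, H} is a candidate key.
No proper subset of any of these is a key, and no other minimal superkey exists.

{A, B}, {B, C, D}, {B, C, F}, {B, D, H}, {B, F, H}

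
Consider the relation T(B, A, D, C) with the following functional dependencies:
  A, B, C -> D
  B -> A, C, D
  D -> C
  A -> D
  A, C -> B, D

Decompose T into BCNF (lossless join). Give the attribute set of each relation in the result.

Candidate keys of the original relation: {A}, {B}.
{A, B, C, D}: {D} determines {C, D} here but is not a superkey — split on D -> C, giving {C, D} and {A, B, D}.
{C, D} has no BCNF violation.
{A, B, D} has no BCNF violation.

{A, B, D}; {C, D}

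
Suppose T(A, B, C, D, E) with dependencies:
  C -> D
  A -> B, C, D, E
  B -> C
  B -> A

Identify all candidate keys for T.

{A}⁺ = {A, B, C, D, E} — all of the relation — so {A} is a candidate key.
{B}⁺ = {A, B, C, D, E} — all of the relation — so {B} is a candidate key.
Any other superkey properly contains one of these, so there are no further candidate keys.

{A}, {B}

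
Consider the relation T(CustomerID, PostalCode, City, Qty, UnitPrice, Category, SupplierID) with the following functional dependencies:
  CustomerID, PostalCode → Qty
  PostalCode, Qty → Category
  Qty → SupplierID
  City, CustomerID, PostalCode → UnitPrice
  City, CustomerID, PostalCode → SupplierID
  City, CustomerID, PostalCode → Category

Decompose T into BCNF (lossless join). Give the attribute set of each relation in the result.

Candidate key of the original relation: {City, CustomerID, PostalCode}.
In {Category, City, CustomerID, PostalCode, Qty, SupplierID, UnitPrice}, {CustomerID, PostalCode} is not a superkey ({CustomerID, PostalCode}⁺ restricted to this set is {Category, CustomerID, PostalCode, Qty, SupplierID}), so split on CustomerID, PostalCode → Category, Qty, SupplierID into {Category, CustomerID, PostalCode, Qty, SupplierID} and {City, CustomerID, PostalCode, UnitPrice}.
In {Category, CustomerID, PostalCode, Qty, SupplierID}, {PostalCode, Qty} is not a superkey ({PostalCode, Qty}⁺ restricted to this set is {Category, PostalCode, Qty, SupplierID}), so split on PostalCode, Qty → Category, SupplierID into {Category, PostalCode, Qty, SupplierID} and {CustomerID, PostalCode, Qty}.
In {Category, PostalCode, Qty, SupplierID}, {Qty} is not a superkey ({Qty}⁺ restricted to this set is {Qty, SupplierID}), so split on Qty → SupplierID into {Qty, SupplierID} and {Category, PostalCode, Qty}.
{Qty, SupplierID}: every determinant is a superkey — BCNF.
{Category, PostalCode, Qty}: every determinant is a superkey — BCNF.
{CustomerID, PostalCode, Qty}: every determinant is a superkey — BCNF.
{City, CustomerID, PostalCode, UnitPrice}: every determinant is a superkey — BCNF.

{Category, PostalCode, Qty}; {City, CustomerID, PostalCode, UnitPrice}; {CustomerID, PostalCode, Qty}; {Qty, SupplierID}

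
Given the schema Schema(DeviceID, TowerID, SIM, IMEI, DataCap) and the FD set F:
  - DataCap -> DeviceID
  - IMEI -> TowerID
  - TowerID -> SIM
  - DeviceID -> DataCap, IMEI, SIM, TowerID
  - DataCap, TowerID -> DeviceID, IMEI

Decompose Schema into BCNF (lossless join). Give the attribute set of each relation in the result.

Candidate keys of the original relation: {DataCap}, {DeviceID}.
{DataCap, DeviceID, IMEI, SIM, TowerID}: {IMEI} determines {IMEI, SIM, TowerID} here but is not a superkey — split on IMEI -> SIM, TowerID, giving {IMEI, SIM, TowerID} and {DataCap, DeviceID, IMEI}.
{IMEI, SIM, TowerID}: {TowerID} determines {SIM, TowerID} here but is not a superkey — split on TowerID -> SIM, giving {SIM, TowerID} and {IMEI, TowerID}.
{SIM, TowerID} has no BCNF violation.
{IMEI, TowerID} has no BCNF violation.
{DataCap, DeviceID, IMEI} has no BCNF violation.

{DataCap, DeviceID, IMEI}; {IMEI, TowerID}; {SIM, TowerID}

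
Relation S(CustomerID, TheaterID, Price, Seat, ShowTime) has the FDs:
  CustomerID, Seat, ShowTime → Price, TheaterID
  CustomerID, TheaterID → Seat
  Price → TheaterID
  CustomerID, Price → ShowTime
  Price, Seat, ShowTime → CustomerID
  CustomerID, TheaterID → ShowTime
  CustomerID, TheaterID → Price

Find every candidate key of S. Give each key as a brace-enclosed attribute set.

{CustomerID, Price}⁺ = {CustomerID, Price, Seat, ShowTime, TheaterID} — all of the relation — so {CustomerID, Price} is a candidate key.
{CustomerID, TheaterID}⁺ = {CustomerID, Price, Seat, ShowTime, TheaterID} — all of the relation — so {CustomerID, TheaterID} is a candidate key.
{CustomerID, Seat, ShowTime}⁺ = {CustomerID, Price, Seat, ShowTime, TheaterID} — all of the relation — so {CustomerID, Seat, ShowTime} is a candidate key.
{Price, Seat, ShowTime}⁺ = {CustomerID, Price, Seat, ShowTime, TheaterID} — all of the relation — so {Price, Seat, ShowTime} is a candidate key.
Any other superkey properly contains one of these, so there are no further candidate keys.

{CustomerID, Price}, {CustomerID, Seat, ShowTime}, {CustomerID, TheaterID}, {Price, Seat, ShowTime}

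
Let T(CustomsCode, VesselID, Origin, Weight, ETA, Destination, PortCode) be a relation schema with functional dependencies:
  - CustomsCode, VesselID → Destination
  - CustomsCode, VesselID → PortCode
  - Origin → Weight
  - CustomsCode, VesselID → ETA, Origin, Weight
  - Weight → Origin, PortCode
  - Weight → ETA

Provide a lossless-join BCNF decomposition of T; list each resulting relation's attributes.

Candidate key of the original relation: {CustomsCode, VesselID}.
In {CustomsCode, Destination, ETA, Origin, PortCode, VesselID, Weight}, {Origin} is not a superkey ({Origin}⁺ restricted to this set is {ETA, Origin, PortCode, Weight}), so split on Origin → ETA, PortCode, Weight into {ETA, Origin, PortCode, Weight} and {CustomsCode, Destination, Origin, VesselID}.
{ETA, Origin, PortCode, Weight} has no BCNF violation.
{CustomsCode, Destination, Origin, VesselID} has no BCNF violation.

{CustomsCode, Destination, Origin, VesselID}; {ETA, Origin, PortCode, Weight}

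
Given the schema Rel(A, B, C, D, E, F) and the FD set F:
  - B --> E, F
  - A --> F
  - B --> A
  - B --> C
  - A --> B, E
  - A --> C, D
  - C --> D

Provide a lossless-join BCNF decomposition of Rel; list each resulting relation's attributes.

{A, B, C, E, F}; {C, D}

Candidate keys of the original relation: {A}, {B}.
Within {A, B, C, D, E, F}: {C}⁺ ∩ {A, B, C, D, E, F} = {C, D}, not the whole set, so C --> D violates BCNF; decompose into {C, D} and {A, B, C, E, F}.
{C, D} is in BCNF.
{A, B, C, E, F} is in BCNF.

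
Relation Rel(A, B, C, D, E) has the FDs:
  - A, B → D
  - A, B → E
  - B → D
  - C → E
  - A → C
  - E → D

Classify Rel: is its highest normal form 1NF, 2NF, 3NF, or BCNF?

1NF

Candidate key: {A, B}. Prime attributes: {A, B}.
For B → D we have {B}⁺ = {B, D}; {B} is not a superkey, so BCNF fails.
Because {D} is non-prime and the left side of B → D is not a superkey, the relation is not in 3NF.
{A} is a proper subset of the key {A, B}, and {A}⁺ contains the non-prime attributes {C, D, E} — a partial dependency, so 2NF is violated.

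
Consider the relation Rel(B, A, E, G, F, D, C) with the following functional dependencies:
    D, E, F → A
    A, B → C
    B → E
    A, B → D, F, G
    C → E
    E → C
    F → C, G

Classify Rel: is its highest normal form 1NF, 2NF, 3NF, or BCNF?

Candidate keys: {A, B}, {B, D, F}. Prime attributes: {A, B, D, F}.
D, E, F → A: {D, E, F}⁺ = {A, C, D, E, F, G}, which is not all of the attributes, so the left side is not a superkey — BCNF is violated.
B → E determines the non-prime attribute {E} from a non-superkey — 3NF is violated.
The proper key subset {B} of {A, B} determines non-prime {C, E}, so the relation is not even in 2NF.

1NF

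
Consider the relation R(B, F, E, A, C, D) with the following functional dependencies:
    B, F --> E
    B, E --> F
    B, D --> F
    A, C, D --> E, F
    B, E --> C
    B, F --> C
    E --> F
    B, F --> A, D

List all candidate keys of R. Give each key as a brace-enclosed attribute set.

{B, D}, {B, E}, {B, F}

{B} never appears on the right of any FD, so every key must include it.
{B, D}⁺ = {A, B, C, D, E, F} — all of the relation — so {B, D} is a candidate key.
{B, E}⁺ = {A, B, C, D, E, F} — all of the relation — so {B, E} is a candidate key.
{B, F}⁺ = {A, B, C, D, E, F} — all of the relation — so {B, F} is a candidate key.
These are minimal and exhaustive — every other superkey contains one of them.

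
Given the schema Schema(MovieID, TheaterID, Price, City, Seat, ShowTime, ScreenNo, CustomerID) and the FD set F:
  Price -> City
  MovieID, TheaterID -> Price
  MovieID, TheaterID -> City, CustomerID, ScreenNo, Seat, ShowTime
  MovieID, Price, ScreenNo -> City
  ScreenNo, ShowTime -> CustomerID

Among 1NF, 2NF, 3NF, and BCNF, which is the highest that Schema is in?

Candidate key: {MovieID, TheaterID}. Prime attributes: {MovieID, TheaterID}.
For Price -> City we have {Price}⁺ = {City, Price}; {Price} is not a superkey, so BCNF fails.
Price -> City determines the non-prime attribute {City} from a non-superkey — 3NF is violated.
No proper subset of a key has a non-prime attribute in its closure, so there is no partial dependency; 2NF holds.

2NF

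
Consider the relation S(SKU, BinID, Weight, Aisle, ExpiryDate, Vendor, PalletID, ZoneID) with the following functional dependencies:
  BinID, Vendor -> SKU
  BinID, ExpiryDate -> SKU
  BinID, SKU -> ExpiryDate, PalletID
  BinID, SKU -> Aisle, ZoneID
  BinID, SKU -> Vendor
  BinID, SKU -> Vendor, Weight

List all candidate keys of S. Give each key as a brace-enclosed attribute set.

{BinID} never appears on the right of any FD, so every key must include it.
{BinID, ExpiryDate}⁺ = {Aisle, BinID, ExpiryDate, PalletID, SKU, Vendor, Weight, ZoneID} — all of the relation — so {BinID, ExpiryDate} is a candidate key.
{BinID, SKU}⁺ = {Aisle, BinID, ExpiryDate, PalletID, SKU, Vendor, Weight, ZoneID} — all of the relation — so {BinID, SKU} is a candidate key.
{BinID, Vendor}⁺ = {Aisle, BinID, ExpiryDate, PalletID, SKU, Vendor, Weight, ZoneID} — all of the relation — so {BinID, Vendor} is a candidate key.
No proper subset of any of these is a key, and no other minimal superkey exists.

{BinID, ExpiryDate}, {BinID, SKU}, {BinID, Vendor}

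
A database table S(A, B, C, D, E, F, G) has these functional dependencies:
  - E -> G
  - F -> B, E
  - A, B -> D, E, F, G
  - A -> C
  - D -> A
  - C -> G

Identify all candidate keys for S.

{A, B}⁺ = {A, B, C, D, E, F, G} — all of the relation — so {A, B} is a candidate key.
{A, F}⁺ = {A, B, C, D, E, F, G} — all of the relation — so {A, F} is a candidate key.
{B, D}⁺ = {A, B, C, D, E, F, G} — all of the relation — so {B, D} is a candidate key.
{D, F}⁺ = {A, B, C, D, E, F, G} — all of the relation — so {D, F} is a candidate key.
These are minimal and exhaustive — every other superkey contains one of them.

{A, B}, {A, F}, {B, D}, {D, F}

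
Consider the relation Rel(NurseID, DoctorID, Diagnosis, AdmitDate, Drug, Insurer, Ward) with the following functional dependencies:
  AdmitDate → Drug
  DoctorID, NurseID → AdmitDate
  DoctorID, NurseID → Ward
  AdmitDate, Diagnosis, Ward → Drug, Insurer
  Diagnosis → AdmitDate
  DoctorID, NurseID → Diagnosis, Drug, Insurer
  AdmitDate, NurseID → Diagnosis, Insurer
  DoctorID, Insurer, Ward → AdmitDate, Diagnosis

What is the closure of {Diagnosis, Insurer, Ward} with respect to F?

{AdmitDate, Diagnosis, Drug, Insurer, Ward}

Start with {Diagnosis, Insurer, Ward}.
Diagnosis → AdmitDate applies; add {AdmitDate} → now {AdmitDate, Diagnosis, Insurer, Ward}.
AdmitDate → Drug applies; add {Drug} → now {AdmitDate, Diagnosis, Drug, Insurer, Ward}.
No further FD applies.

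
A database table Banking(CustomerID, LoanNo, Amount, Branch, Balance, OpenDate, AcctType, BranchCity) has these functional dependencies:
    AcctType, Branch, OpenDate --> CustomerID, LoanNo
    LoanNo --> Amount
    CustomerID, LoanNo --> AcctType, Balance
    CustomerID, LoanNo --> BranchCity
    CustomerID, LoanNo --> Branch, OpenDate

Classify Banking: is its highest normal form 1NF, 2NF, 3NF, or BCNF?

Candidate keys: {AcctType, Branch, OpenDate}, {CustomerID, LoanNo}. Prime attributes: {AcctType, Branch, CustomerID, LoanNo, OpenDate}.
LoanNo --> Amount: {LoanNo}⁺ = {Amount, LoanNo}, which is not all of the attributes, so the left side is not a superkey — BCNF is violated.
LoanNo --> Amount determines the non-prime attribute {Amount} from a non-superkey — 3NF is violated.
Since {LoanNo} ⊂ {CustomerID, LoanNo} and {LoanNo}⁺ ⊇ {Amount} with {Amount} non-prime, there is a partial dependency; 2NF fails.

1NF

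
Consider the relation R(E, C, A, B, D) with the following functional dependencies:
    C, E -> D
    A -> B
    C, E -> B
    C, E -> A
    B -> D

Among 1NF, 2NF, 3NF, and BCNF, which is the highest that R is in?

2NF

Candidate key: {C, E}. Prime attributes: {C, E}.
A -> B: {A}⁺ = {A, B, D}, which is not all of the attributes, so the left side is not a superkey — BCNF is violated.
Because {B} is non-prime and the left side of A -> B is not a superkey, the relation is not in 3NF.
No proper subset of a key has a non-prime attribute in its closure, so there is no partial dependency; 2NF holds.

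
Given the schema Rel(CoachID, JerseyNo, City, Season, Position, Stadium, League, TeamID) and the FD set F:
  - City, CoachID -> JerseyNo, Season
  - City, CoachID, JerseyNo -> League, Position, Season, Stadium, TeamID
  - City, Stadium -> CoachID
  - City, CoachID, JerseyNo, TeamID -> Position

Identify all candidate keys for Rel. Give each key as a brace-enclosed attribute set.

No FD produces {City}, so it must be in every candidate key.
{City, CoachID}⁺ = {City, CoachID, JerseyNo, League, Position, Season, Stadium, TeamID} — all of the relation — so {City, CoachID} is a candidate key.
{City, Stadium}⁺ = {City, CoachID, JerseyNo, League, Position, Season, Stadium, TeamID} — all of the relation — so {City, Stadium} is a candidate key.
No proper subset of any of these is a key, and no other minimal superkey exists.

{City, CoachID}, {City, Stadium}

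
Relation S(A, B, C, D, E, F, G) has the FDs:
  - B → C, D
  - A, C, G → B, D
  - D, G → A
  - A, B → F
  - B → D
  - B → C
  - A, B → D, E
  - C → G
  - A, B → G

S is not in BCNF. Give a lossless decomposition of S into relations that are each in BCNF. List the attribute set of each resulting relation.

Candidate keys of the original relation: {A, C}, {B}, {C, D}.
In {A, B, C, D, E, F, G}, {D, G} is not a superkey ({D, G}⁺ restricted to this set is {A, D, G}), so split on D, G → A into {A, D, G} and {B, C, D, E, F, G}.
{A, D, G} is in BCNF.
In {B, C, D, E, F, G}, {C} is not a superkey ({C}⁺ restricted to this set is {C, G}), so split on C → G into {C, G} and {B, C, D, E, F}.
{C, G} is in BCNF.
{B, C, D, E, F} is in BCNF.

{A, D, G}; {B, C, D, E, F}; {C, G}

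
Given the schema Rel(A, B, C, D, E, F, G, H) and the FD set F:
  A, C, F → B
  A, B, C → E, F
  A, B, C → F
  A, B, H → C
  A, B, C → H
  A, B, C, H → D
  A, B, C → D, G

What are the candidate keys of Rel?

No FD produces {A}, so it must be in every candidate key.
{A, B, C}⁺ = {A, B, C, D, E, F, G, H} — all of the relation — so {A, B, C} is a candidate key.
{A, B, H}⁺ = {A, B, C, D, E, F, G, H} — all of the relation — so {A, B, H} is a candidate key.
{A, C, F}⁺ = {A, B, C, D, E, F, G, H} — all of the relation — so {A, C, F} is a candidate key.
Any other superkey properly contains one of these, so there are no further candidate keys.

{A, B, C}, {A, B, H}, {A, C, F}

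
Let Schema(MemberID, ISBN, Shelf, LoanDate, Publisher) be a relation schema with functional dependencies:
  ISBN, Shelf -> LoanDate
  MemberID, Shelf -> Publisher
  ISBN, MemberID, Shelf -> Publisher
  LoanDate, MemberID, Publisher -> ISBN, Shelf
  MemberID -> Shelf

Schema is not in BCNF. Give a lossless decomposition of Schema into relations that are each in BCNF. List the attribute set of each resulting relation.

Candidate keys of the original relation: {ISBN, MemberID}, {LoanDate, MemberID}.
{ISBN, LoanDate, MemberID, Publisher, Shelf}: {ISBN, Shelf} determines {ISBN, LoanDate, Shelf} here but is not a superkey — split on ISBN, Shelf -> LoanDate, giving {ISBN, LoanDate, Shelf} and {ISBN, MemberID, Publisher, Shelf}.
{ISBN, LoanDate, Shelf} has no BCNF violation.
{ISBN, MemberID, Publisher, Shelf}: {MemberID, Shelf} determines {MemberID, Publisher, Shelf} here but is not a superkey — split on MemberID, Shelf -> Publisher, giving {MemberID, Publisher, Shelf} and {ISBN, MemberID, Shelf}.
{MemberID, Publisher, Shelf} has no BCNF violation.
{ISBN, MemberID, Shelf}: {MemberID} determines {MemberID, Shelf} here but is not a superkey — split on MemberID -> Shelf, giving {MemberID, Shelf} and {ISBN, MemberID}.
{MemberID, Shelf} has no BCNF violation.
{ISBN, MemberID} has no BCNF violation.

{ISBN, LoanDate, Shelf}; {ISBN, MemberID}; {MemberID, Publisher, Shelf}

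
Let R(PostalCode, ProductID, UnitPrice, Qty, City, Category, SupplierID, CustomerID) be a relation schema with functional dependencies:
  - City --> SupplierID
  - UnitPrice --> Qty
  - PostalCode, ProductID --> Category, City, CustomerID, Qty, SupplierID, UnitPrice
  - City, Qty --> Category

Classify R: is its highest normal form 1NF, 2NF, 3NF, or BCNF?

2NF

Candidate key: {PostalCode, ProductID}. Prime attributes: {PostalCode, ProductID}.
City --> SupplierID breaks BCNF: {City}⁺ = {City, SupplierID}, so {City} is not a superkey.
Because {SupplierID} is non-prime and the left side of City --> SupplierID is not a superkey, the relation is not in 3NF.
No proper subset of a key has a non-prime attribute in its closure, so there is no partial dependency; 2NF holds.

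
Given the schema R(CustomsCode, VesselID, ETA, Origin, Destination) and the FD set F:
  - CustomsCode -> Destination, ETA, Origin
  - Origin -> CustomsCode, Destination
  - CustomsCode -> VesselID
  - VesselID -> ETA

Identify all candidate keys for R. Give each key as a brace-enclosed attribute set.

Closure of {CustomsCode} is {CustomsCode, Destination, ETA, Origin, VesselID}, the whole schema; {CustomsCode} is a candidate key.
Closure of {Origin} is {CustomsCode, Destination, ETA, Origin, VesselID}, the whole schema; {Origin} is a candidate key.
These are minimal and exhaustive — every other superkey contains one of them.

{CustomsCode}, {Origin}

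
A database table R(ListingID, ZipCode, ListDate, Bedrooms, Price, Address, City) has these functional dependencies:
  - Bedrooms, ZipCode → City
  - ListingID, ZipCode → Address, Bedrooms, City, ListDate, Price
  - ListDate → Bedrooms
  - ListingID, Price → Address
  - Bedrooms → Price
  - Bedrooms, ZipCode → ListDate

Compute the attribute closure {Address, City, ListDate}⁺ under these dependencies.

Start with {Address, City, ListDate}.
ListDate → Bedrooms applies; add {Bedrooms} → now {Address, Bedrooms, City, ListDate}.
Bedrooms → Price applies; add {Price} → now {Address, Bedrooms, City, ListDate, Price}.
No further FD applies.

{Address, Bedrooms, City, ListDate, Price}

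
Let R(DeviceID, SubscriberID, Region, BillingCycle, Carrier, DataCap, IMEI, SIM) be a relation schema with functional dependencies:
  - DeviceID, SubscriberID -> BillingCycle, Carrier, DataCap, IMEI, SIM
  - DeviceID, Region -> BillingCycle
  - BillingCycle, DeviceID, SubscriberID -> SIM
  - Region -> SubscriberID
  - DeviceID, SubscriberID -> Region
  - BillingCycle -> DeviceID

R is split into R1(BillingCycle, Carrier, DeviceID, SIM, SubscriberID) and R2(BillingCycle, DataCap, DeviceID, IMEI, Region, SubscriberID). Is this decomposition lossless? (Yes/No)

Common attributes: {BillingCycle, DeviceID, SubscriberID}; their closure is {BillingCycle, Carrier, DataCap, DeviceID, IMEI, Region, SIM, SubscriberID}.
Since R1 ⊆ {BillingCycle, Carrier, DataCap, DeviceID, IMEI, Region, SIM, SubscriberID}, the intersection is a superkey of R1; the decomposition is lossless.

Yes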